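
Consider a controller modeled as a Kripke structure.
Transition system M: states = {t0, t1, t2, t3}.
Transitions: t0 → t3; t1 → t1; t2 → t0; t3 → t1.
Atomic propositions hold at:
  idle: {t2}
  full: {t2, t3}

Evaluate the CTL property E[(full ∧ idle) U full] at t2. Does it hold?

Sat(full ∧ idle) = {t2}
E[(full ∧ idle) U full]: least fixpoint, start Z0 = Sat(full) = {t2, t3}, add states in Sat(full ∧ idle) with some successor in Z. Already a fixed point.
Sat(E[(full ∧ idle) U full]) = {t2, t3}
t2 ∈ Sat(E[(full ∧ idle) U full]) = {t2, t3}, so the formula holds at t2.

Yes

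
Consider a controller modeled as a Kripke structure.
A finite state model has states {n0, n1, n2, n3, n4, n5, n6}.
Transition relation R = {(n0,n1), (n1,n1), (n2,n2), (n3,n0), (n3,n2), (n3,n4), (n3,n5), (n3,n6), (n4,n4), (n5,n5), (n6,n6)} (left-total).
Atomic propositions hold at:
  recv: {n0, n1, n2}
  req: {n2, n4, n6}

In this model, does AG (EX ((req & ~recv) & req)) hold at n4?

Sat(~recv) = {n3, n4, n5, n6}
Sat(req & ~recv) = {n4, n6}
Sat((req & ~recv) & req) = {n4, n6}
Sat(EX ((req & ~recv) & req)) = {s : some successor in {n4, n6}} = {n3, n4, n6}
AG (EX ((req & ~recv) & req)): greatest fixpoint, start Z0 = {n3, n4, n6}, keep only states in Sat with every successor in Z. Z1 = {n4, n6}; fixed.
Sat(AG (EX ((req & ~recv) & req))) = {n4, n6}
n4 ∈ Sat(AG (EX ((req & ~recv) & req))) = {n4, n6}, so the formula holds at n4.

Yes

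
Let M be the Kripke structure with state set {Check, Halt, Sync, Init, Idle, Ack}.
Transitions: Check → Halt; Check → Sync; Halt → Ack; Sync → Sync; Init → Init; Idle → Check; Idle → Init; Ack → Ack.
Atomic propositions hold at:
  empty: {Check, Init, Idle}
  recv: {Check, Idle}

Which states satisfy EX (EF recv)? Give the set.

EF recv: least fixpoint, start Z0 = {Check, Idle}, add states with some successor in Z. Already a fixed point.
Sat(EF recv) = {Check, Idle}
Sat(EX (EF recv)) = {s : some successor in {Check, Idle}} = {Idle}

{Idle}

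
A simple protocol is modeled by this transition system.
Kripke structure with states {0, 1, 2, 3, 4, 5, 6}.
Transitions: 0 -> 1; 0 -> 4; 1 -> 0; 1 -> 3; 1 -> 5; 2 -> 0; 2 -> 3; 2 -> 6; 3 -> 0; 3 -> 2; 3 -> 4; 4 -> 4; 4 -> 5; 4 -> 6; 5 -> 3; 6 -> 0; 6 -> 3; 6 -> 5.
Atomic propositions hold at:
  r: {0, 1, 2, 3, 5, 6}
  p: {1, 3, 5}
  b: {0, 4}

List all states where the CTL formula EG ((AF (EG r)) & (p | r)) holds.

EG r: greatest fixpoint, start Z0 = {0, 1, 2, 3, 5, 6}, keep only states in Sat with some successor in Z. Already a fixed point.
Sat(EG r) = {0, 1, 2, 3, 5, 6}
AF (EG r): least fixpoint, start Z0 = {0, 1, 2, 3, 5, 6}, add states with every successor in Z. Already a fixed point.
Sat(AF (EG r)) = {0, 1, 2, 3, 5, 6}
Sat(p | r) = {0, 1, 2, 3, 5, 6}
Sat((AF (EG r)) & (p | r)) = {0, 1, 2, 3, 5, 6}
EG ((AF (EG r)) & (p | r)): greatest fixpoint, start Z0 = {0, 1, 2, 3, 5, 6}, keep only states in Sat with some successor in Z. Already a fixed point.
Sat(EG ((AF (EG r)) & (p | r))) = {0, 1, 2, 3, 5, 6}

{0, 1, 2, 3, 5, 6}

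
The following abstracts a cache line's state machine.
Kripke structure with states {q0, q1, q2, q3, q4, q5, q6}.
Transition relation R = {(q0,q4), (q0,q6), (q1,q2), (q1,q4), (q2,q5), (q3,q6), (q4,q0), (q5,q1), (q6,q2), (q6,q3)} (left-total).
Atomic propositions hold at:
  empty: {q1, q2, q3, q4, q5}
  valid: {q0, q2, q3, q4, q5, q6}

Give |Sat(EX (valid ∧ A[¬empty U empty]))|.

6

Sat(¬empty) = {q0, q6}
A[¬empty U empty]: least fixpoint, start Z0 = Sat(empty) = {q1, q2, q3, q4, q5}, add states in Sat(¬empty) with every successor in Z. Z1 = {q1, q2, q3, q4, q5, q6}; Z2 = {q0, q1, q2, q3, q4, q5, q6}; fixed.
Sat(A[¬empty U empty]) = {q0, q1, q2, q3, q4, q5, q6}
Sat(valid ∧ A[¬empty U empty]) = {q0, q2, q3, q4, q5, q6}
Sat(EX (valid ∧ A[¬empty U empty])) = {s : some successor in {q0, q2, q3, q4, q5, q6}} = {q0, q1, q2, q3, q4, q6}
|Sat(EX (valid ∧ A[¬empty U empty]))| = |{q0, q1, q2, q3, q4, q6}| = 6.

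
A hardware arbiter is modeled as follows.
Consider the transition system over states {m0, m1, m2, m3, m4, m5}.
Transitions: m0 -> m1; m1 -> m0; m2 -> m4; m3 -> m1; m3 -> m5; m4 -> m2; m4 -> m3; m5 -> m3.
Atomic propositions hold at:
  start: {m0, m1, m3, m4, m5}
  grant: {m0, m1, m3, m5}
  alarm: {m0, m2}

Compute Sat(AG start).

{m0, m1, m3, m5}

AG start: greatest fixpoint, start Z0 = {m0, m1, m3, m4, m5}, keep only states in Sat with every successor in Z. Z1 = {m0, m1, m3, m5}; fixed.
Sat(AG start) = {m0, m1, m3, m5}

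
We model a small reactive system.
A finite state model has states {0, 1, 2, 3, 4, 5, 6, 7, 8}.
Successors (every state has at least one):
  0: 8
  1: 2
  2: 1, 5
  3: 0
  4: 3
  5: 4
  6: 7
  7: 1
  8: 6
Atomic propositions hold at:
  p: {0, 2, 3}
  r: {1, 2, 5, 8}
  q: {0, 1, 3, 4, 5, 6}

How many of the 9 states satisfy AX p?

3

Sat(AX p) = {s : every successor in {0, 2, 3}} = {1, 3, 4}
|Sat(AX p)| = |{1, 3, 4}| = 3.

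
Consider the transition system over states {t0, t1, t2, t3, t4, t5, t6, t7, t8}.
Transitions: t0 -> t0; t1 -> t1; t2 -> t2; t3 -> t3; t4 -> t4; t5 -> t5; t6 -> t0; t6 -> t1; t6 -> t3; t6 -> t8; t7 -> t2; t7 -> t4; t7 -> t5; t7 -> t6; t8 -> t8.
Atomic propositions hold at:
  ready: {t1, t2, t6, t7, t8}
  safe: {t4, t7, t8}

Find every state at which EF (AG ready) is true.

{t1, t2, t6, t7, t8}

AG ready: greatest fixpoint, start Z0 = {t1, t2, t6, t7, t8}, keep only states in Sat with every successor in Z. Z1 = {t1, t2, t8}; fixed.
Sat(AG ready) = {t1, t2, t8}
EF (AG ready): least fixpoint, start Z0 = {t1, t2, t8}, add states with some successor in Z. Z1 = {t1, t2, t6, t7, t8}; fixed.
Sat(EF (AG ready)) = {t1, t2, t6, t7, t8}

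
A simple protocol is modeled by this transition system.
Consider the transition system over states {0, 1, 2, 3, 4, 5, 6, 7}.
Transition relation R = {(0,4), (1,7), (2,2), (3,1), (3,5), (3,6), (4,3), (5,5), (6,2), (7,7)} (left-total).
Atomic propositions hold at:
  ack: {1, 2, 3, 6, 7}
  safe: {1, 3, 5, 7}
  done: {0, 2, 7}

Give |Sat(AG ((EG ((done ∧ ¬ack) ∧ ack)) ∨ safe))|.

3

Sat(¬ack) = {0, 4, 5}
Sat(done ∧ ¬ack) = {0}
Sat((done ∧ ¬ack) ∧ ack) = ∅
EG ((done ∧ ¬ack) ∧ ack): greatest fixpoint, start Z0 = ∅, keep only states in Sat with some successor in Z. Already a fixed point.
Sat(EG ((done ∧ ¬ack) ∧ ack)) = ∅
Sat((EG ((done ∧ ¬ack) ∧ ack)) ∨ safe) = {1, 3, 5, 7}
AG ((EG ((done ∧ ¬ack) ∧ ack)) ∨ safe): greatest fixpoint, start Z0 = {1, 3, 5, 7}, keep only states in Sat with every successor in Z. Z1 = {1, 5, 7}; fixed.
Sat(AG ((EG ((done ∧ ¬ack) ∧ ack)) ∨ safe)) = {1, 5, 7}
|Sat(AG ((EG ((done ∧ ¬ack) ∧ ack)) ∨ safe))| = |{1, 5, 7}| = 3.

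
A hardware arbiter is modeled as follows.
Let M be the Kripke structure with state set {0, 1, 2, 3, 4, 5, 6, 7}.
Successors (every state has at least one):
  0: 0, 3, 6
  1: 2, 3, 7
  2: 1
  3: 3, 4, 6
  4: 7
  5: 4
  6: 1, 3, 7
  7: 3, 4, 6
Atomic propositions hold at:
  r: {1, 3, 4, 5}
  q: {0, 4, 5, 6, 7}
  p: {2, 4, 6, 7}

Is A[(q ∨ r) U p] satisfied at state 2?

Yes

Sat(q ∨ r) = {0, 1, 3, 4, 5, 6, 7}
A[(q ∨ r) U p]: least fixpoint, start Z0 = Sat(p) = {2, 4, 6, 7}, add states in Sat(q ∨ r) with every successor in Z. Z1 = {2, 4, 5, 6, 7}; fixed.
Sat(A[(q ∨ r) U p]) = {2, 4, 5, 6, 7}
2 ∈ Sat(A[(q ∨ r) U p]) = {2, 4, 5, 6, 7}, so the formula holds at 2.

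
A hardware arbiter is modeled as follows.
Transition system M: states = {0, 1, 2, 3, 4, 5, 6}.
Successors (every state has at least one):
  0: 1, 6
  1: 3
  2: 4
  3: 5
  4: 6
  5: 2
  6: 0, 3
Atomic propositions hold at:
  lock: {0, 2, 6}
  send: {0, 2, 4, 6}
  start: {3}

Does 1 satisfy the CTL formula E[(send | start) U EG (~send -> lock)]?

Sat(send | start) = {0, 2, 3, 4, 6}
Sat(~send) = {1, 3, 5}
Sat(~send -> lock) = {0, 2, 4, 6}
EG (~send -> lock): greatest fixpoint, start Z0 = {0, 2, 4, 6}, keep only states in Sat with some successor in Z. Already a fixed point.
Sat(EG (~send -> lock)) = {0, 2, 4, 6}
E[(send | start) U EG (~send -> lock)]: least fixpoint, start Z0 = Sat(EG (~send -> lock)) = {0, 2, 4, 6}, add states in Sat(send | start) with some successor in Z. Already a fixed point.
Sat(E[(send | start) U EG (~send -> lock)]) = {0, 2, 4, 6}
1 ∉ Sat(E[(send | start) U EG (~send -> lock)]) = {0, 2, 4, 6}, so the formula does not hold at 1.

No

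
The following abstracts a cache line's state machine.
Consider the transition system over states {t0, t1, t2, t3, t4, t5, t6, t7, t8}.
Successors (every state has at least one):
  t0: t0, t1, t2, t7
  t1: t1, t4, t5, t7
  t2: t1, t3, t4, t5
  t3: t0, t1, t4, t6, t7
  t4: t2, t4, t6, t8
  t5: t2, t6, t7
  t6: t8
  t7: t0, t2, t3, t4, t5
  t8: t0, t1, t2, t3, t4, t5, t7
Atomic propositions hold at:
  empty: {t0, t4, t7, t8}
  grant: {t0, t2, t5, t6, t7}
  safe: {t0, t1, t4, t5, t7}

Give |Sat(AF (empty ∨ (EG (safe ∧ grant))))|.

Sat(safe ∧ grant) = {t0, t5, t7}
EG (safe ∧ grant): greatest fixpoint, start Z0 = {t0, t5, t7}, keep only states in Sat with some successor in Z. Already a fixed point.
Sat(EG (safe ∧ grant)) = {t0, t5, t7}
Sat(empty ∨ (EG (safe ∧ grant))) = {t0, t4, t5, t7, t8}
AF (empty ∨ (EG (safe ∧ grant))): least fixpoint, start Z0 = {t0, t4, t5, t7, t8}, add states with every successor in Z. Z1 = {t0, t4, t5, t6, t7, t8}; fixed.
Sat(AF (empty ∨ (EG (safe ∧ grant)))) = {t0, t4, t5, t6, t7, t8}
|Sat(AF (empty ∨ (EG (safe ∧ grant))))| = |{t0, t4, t5, t6, t7, t8}| = 6.

6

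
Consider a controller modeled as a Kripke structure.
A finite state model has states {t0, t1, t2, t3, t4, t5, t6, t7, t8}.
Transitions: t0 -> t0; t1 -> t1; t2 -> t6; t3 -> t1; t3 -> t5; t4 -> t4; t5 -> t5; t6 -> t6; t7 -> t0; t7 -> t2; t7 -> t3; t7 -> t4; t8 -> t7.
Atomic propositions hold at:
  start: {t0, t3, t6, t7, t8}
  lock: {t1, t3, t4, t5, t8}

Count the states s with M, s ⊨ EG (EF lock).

EF lock: least fixpoint, start Z0 = {t1, t3, t4, t5, t8}, add states with some successor in Z. Z1 = {t1, t3, t4, t5, t7, t8}; fixed.
Sat(EF lock) = {t1, t3, t4, t5, t7, t8}
EG (EF lock): greatest fixpoint, start Z0 = {t1, t3, t4, t5, t7, t8}, keep only states in Sat with some successor in Z. Already a fixed point.
Sat(EG (EF lock)) = {t1, t3, t4, t5, t7, t8}
|Sat(EG (EF lock))| = |{t1, t3, t4, t5, t7, t8}| = 6.

6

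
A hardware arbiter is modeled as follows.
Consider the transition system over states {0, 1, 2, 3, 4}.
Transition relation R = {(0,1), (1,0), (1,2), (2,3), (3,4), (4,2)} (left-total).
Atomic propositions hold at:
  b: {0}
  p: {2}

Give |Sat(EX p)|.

Sat(EX p) = {s : some successor in {2}} = {1, 4}
|Sat(EX p)| = |{1, 4}| = 2.

2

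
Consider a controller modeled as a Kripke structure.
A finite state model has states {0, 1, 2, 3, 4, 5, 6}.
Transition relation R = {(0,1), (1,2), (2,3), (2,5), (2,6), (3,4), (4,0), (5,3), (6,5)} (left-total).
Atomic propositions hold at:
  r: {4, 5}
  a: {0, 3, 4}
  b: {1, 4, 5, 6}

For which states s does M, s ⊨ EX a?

Sat(EX a) = {s : some successor in {0, 3, 4}} = {2, 3, 4, 5}

{2, 3, 4, 5}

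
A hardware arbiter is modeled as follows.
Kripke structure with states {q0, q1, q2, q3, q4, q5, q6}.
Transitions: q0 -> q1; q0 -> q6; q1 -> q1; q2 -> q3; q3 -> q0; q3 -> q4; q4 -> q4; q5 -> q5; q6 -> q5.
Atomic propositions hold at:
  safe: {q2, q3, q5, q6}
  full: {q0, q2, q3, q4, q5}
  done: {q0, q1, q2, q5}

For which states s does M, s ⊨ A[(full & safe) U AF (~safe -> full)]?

Sat(full & safe) = {q2, q3, q5}
Sat(~safe) = {q0, q1, q4}
Sat(~safe -> full) = {q0, q2, q3, q4, q5, q6}
AF (~safe -> full): least fixpoint, start Z0 = {q0, q2, q3, q4, q5, q6}, add states with every successor in Z. Already a fixed point.
Sat(AF (~safe -> full)) = {q0, q2, q3, q4, q5, q6}
A[(full & safe) U AF (~safe -> full)]: least fixpoint, start Z0 = Sat(AF (~safe -> full)) = {q0, q2, q3, q4, q5, q6}, add states in Sat(full & safe) with every successor in Z. Already a fixed point.
Sat(A[(full & safe) U AF (~safe -> full)]) = {q0, q2, q3, q4, q5, q6}

{q0, q2, q3, q4, q5, q6}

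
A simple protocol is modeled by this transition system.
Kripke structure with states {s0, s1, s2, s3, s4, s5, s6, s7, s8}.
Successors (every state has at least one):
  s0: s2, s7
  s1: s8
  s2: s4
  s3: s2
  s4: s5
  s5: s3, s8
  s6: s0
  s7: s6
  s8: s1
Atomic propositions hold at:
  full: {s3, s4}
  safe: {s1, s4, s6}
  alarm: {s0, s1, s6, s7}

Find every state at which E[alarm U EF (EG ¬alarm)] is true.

Sat(¬alarm) = {s2, s3, s4, s5, s8}
EG ¬alarm: greatest fixpoint, start Z0 = {s2, s3, s4, s5, s8}, keep only states in Sat with some successor in Z. Z1 = {s2, s3, s4, s5}; fixed.
Sat(EG ¬alarm) = {s2, s3, s4, s5}
EF (EG ¬alarm): least fixpoint, start Z0 = {s2, s3, s4, s5}, add states with some successor in Z. Z1 = {s0, s2, s3, s4, s5}; Z2 = {s0, s2, s3, s4, s5, s6}; Z3 = {s0, s2, s3, s4, s5, s6, s7}; fixed.
Sat(EF (EG ¬alarm)) = {s0, s2, s3, s4, s5, s6, s7}
E[alarm U EF (EG ¬alarm)]: least fixpoint, start Z0 = Sat(EF (EG ¬alarm)) = {s0, s2, s3, s4, s5, s6, s7}, add states in Sat(alarm) with some successor in Z. Already a fixed point.
Sat(E[alarm U EF (EG ¬alarm)]) = {s0, s2, s3, s4, s5, s6, s7}

{s0, s2, s3, s4, s5, s6, s7}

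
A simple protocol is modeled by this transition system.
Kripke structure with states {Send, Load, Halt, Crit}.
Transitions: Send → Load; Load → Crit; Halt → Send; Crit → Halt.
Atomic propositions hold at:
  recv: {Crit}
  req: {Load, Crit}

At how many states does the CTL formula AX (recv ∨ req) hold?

2

Sat(recv ∨ req) = {Load, Crit}
Sat(AX (recv ∨ req)) = {s : every successor in {Load, Crit}} = {Send, Load}
|Sat(AX (recv ∨ req))| = |{Send, Load}| = 2.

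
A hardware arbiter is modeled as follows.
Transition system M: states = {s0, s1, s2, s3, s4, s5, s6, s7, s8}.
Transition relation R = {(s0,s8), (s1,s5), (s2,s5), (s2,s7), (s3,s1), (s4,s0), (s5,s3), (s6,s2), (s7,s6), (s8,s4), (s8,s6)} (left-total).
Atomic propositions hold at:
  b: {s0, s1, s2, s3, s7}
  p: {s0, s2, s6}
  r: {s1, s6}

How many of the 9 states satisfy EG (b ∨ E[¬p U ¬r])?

7

Sat(¬p) = {s1, s3, s4, s5, s7, s8}
Sat(¬r) = {s0, s2, s3, s4, s5, s7, s8}
E[¬p U ¬r]: least fixpoint, start Z0 = Sat(¬r) = {s0, s2, s3, s4, s5, s7, s8}, add states in Sat(¬p) with some successor in Z. Z1 = {s0, s1, s2, s3, s4, s5, s7, s8}; fixed.
Sat(E[¬p U ¬r]) = {s0, s1, s2, s3, s4, s5, s7, s8}
Sat(b ∨ E[¬p U ¬r]) = {s0, s1, s2, s3, s4, s5, s7, s8}
EG (b ∨ E[¬p U ¬r]): greatest fixpoint, start Z0 = {s0, s1, s2, s3, s4, s5, s7, s8}, keep only states in Sat with some successor in Z. Z1 = {s0, s1, s2, s3, s4, s5, s8}; fixed.
Sat(EG (b ∨ E[¬p U ¬r])) = {s0, s1, s2, s3, s4, s5, s8}
|Sat(EG (b ∨ E[¬p U ¬r]))| = |{s0, s1, s2, s3, s4, s5, s8}| = 7.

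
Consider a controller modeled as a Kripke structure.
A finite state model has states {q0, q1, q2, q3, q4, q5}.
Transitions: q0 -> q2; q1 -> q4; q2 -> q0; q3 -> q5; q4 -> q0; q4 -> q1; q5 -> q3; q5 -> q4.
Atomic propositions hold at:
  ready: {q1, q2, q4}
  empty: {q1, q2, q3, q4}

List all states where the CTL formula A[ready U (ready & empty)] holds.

{q1, q2, q4}

Sat(ready & empty) = {q1, q2, q4}
A[ready U (ready & empty)]: least fixpoint, start Z0 = Sat((ready & empty)) = {q1, q2, q4}, add states in Sat(ready) with every successor in Z. Already a fixed point.
Sat(A[ready U (ready & empty)]) = {q1, q2, q4}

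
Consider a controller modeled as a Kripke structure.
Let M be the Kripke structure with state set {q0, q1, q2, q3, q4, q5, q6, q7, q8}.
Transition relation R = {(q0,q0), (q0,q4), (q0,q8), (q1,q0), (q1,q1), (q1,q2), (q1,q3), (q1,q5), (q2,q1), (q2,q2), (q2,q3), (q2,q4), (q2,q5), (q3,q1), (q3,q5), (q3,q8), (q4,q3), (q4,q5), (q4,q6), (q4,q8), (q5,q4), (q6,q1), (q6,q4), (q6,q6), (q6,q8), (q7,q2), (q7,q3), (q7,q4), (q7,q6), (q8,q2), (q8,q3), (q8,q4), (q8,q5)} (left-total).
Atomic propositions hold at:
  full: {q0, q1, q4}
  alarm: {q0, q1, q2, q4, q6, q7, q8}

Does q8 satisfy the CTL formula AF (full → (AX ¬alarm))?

Yes

Sat(¬alarm) = {q3, q5}
Sat(AX ¬alarm) = {s : every successor in {q3, q5}} = ∅
Sat(full → (AX ¬alarm)) = {q2, q3, q5, q6, q7, q8}
AF (full → (AX ¬alarm)): least fixpoint, start Z0 = {q2, q3, q5, q6, q7, q8}, add states with every successor in Z. Z1 = {q2, q3, q4, q5, q6, q7, q8}; fixed.
Sat(AF (full → (AX ¬alarm))) = {q2, q3, q4, q5, q6, q7, q8}
q8 ∈ Sat(AF (full → (AX ¬alarm))) = {q2, q3, q4, q5, q6, q7, q8}, so the formula holds at q8.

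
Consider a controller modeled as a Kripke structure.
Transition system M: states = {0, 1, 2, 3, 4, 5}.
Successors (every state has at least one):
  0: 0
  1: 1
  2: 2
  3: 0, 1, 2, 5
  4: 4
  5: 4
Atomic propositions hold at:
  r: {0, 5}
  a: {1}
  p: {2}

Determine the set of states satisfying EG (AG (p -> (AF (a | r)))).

Sat(a | r) = {0, 1, 5}
AF (a | r): least fixpoint, start Z0 = {0, 1, 5}, add states with every successor in Z. Already a fixed point.
Sat(AF (a | r)) = {0, 1, 5}
Sat(p -> (AF (a | r))) = {0, 1, 3, 4, 5}
AG (p -> (AF (a | r))): greatest fixpoint, start Z0 = {0, 1, 3, 4, 5}, keep only states in Sat with every successor in Z. Z1 = {0, 1, 4, 5}; fixed.
Sat(AG (p -> (AF (a | r)))) = {0, 1, 4, 5}
EG (AG (p -> (AF (a | r)))): greatest fixpoint, start Z0 = {0, 1, 4, 5}, keep only states in Sat with some successor in Z. Already a fixed point.
Sat(EG (AG (p -> (AF (a | r))))) = {0, 1, 4, 5}

{0, 1, 4, 5}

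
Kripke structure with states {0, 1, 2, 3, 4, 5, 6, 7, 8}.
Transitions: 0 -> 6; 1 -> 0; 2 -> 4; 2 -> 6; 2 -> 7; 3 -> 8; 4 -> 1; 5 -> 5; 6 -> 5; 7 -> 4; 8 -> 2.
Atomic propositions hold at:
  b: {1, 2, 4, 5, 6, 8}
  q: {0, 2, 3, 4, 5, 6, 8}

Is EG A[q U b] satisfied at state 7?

No

A[q U b]: least fixpoint, start Z0 = Sat(b) = {1, 2, 4, 5, 6, 8}, add states in Sat(q) with every successor in Z. Z1 = {0, 1, 2, 3, 4, 5, 6, 8}; fixed.
Sat(A[q U b]) = {0, 1, 2, 3, 4, 5, 6, 8}
EG A[q U b]: greatest fixpoint, start Z0 = {0, 1, 2, 3, 4, 5, 6, 8}, keep only states in Sat with some successor in Z. Already a fixed point.
Sat(EG A[q U b]) = {0, 1, 2, 3, 4, 5, 6, 8}
7 ∉ Sat(EG A[q U b]) = {0, 1, 2, 3, 4, 5, 6, 8}, so the formula does not hold at 7.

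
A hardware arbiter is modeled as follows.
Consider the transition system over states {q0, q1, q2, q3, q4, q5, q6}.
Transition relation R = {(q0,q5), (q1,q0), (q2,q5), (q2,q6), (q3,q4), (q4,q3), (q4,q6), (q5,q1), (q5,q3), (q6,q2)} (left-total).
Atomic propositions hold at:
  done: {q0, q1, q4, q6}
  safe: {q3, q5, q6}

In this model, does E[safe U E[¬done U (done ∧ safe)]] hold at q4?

No

Sat(¬done) = {q2, q3, q5}
Sat(done ∧ safe) = {q6}
E[¬done U (done ∧ safe)]: least fixpoint, start Z0 = Sat((done ∧ safe)) = {q6}, add states in Sat(¬done) with some successor in Z. Z1 = {q2, q6}; fixed.
Sat(E[¬done U (done ∧ safe)]) = {q2, q6}
E[safe U E[¬done U (done ∧ safe)]]: least fixpoint, start Z0 = Sat(E[¬done U (done ∧ safe)]) = {q2, q6}, add states in Sat(safe) with some successor in Z. Already a fixed point.
Sat(E[safe U E[¬done U (done ∧ safe)]]) = {q2, q6}
q4 ∉ Sat(E[safe U E[¬done U (done ∧ safe)]]) = {q2, q6}, so the formula does not hold at q4.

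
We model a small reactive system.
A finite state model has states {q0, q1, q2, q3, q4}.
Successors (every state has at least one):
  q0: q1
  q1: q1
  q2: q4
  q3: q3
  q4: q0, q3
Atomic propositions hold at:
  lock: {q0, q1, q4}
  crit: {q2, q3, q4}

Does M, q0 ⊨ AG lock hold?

AG lock: greatest fixpoint, start Z0 = {q0, q1, q4}, keep only states in Sat with every successor in Z. Z1 = {q0, q1}; fixed.
Sat(AG lock) = {q0, q1}
q0 ∈ Sat(AG lock) = {q0, q1}, so the formula holds at q0.

Yes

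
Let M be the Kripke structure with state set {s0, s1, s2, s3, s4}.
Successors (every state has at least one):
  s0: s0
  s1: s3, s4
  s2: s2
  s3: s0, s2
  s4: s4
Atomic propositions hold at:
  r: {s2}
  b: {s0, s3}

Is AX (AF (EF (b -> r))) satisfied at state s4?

Sat(b -> r) = {s1, s2, s4}
EF (b -> r): least fixpoint, start Z0 = {s1, s2, s4}, add states with some successor in Z. Z1 = {s1, s2, s3, s4}; fixed.
Sat(EF (b -> r)) = {s1, s2, s3, s4}
AF (EF (b -> r)): least fixpoint, start Z0 = {s1, s2, s3, s4}, add states with every successor in Z. Already a fixed point.
Sat(AF (EF (b -> r))) = {s1, s2, s3, s4}
Sat(AX (AF (EF (b -> r)))) = {s : every successor in {s1, s2, s3, s4}} = {s1, s2, s4}
s4 ∈ Sat(AX (AF (EF (b -> r)))) = {s1, s2, s4}, so the formula holds at s4.

Yes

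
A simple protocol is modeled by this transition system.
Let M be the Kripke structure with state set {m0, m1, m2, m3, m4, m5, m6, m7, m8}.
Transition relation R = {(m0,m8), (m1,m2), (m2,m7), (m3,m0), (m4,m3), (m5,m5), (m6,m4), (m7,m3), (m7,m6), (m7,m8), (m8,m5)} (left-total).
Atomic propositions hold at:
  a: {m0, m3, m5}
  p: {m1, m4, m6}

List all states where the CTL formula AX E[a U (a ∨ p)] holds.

Sat(a ∨ p) = {m0, m1, m3, m4, m5, m6}
E[a U (a ∨ p)]: least fixpoint, start Z0 = Sat((a ∨ p)) = {m0, m1, m3, m4, m5, m6}, add states in Sat(a) with some successor in Z. Already a fixed point.
Sat(E[a U (a ∨ p)]) = {m0, m1, m3, m4, m5, m6}
Sat(AX E[a U (a ∨ p)]) = {s : every successor in {m0, m1, m3, m4, m5, m6}} = {m3, m4, m5, m6, m8}

{m3, m4, m5, m6, m8}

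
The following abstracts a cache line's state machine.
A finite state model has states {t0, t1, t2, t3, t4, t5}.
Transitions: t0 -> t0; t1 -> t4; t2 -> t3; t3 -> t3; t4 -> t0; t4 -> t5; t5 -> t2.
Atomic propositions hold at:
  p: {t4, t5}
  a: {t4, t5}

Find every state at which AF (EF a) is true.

{t1, t4, t5}

EF a: least fixpoint, start Z0 = {t4, t5}, add states with some successor in Z. Z1 = {t1, t4, t5}; fixed.
Sat(EF a) = {t1, t4, t5}
AF (EF a): least fixpoint, start Z0 = {t1, t4, t5}, add states with every successor in Z. Already a fixed point.
Sat(AF (EF a)) = {t1, t4, t5}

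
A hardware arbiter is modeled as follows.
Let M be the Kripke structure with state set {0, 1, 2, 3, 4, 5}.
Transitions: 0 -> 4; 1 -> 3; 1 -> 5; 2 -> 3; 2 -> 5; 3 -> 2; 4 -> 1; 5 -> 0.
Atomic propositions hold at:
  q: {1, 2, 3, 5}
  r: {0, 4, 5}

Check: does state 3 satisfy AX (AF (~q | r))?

No

Sat(~q) = {0, 4}
Sat(~q | r) = {0, 4, 5}
AF (~q | r): least fixpoint, start Z0 = {0, 4, 5}, add states with every successor in Z. Already a fixed point.
Sat(AF (~q | r)) = {0, 4, 5}
Sat(AX (AF (~q | r))) = {s : every successor in {0, 4, 5}} = {0, 5}
3 ∉ Sat(AX (AF (~q | r))) = {0, 5}, so the formula does not hold at 3.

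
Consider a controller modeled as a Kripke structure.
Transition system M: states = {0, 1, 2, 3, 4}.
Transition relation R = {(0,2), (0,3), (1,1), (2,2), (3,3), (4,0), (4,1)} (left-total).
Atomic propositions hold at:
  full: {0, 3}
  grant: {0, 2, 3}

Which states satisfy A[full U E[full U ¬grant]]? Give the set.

{1, 4}

Sat(¬grant) = {1, 4}
E[full U ¬grant]: least fixpoint, start Z0 = Sat(¬grant) = {1, 4}, add states in Sat(full) with some successor in Z. Already a fixed point.
Sat(E[full U ¬grant]) = {1, 4}
A[full U E[full U ¬grant]]: least fixpoint, start Z0 = Sat(E[full U ¬grant]) = {1, 4}, add states in Sat(full) with every successor in Z. Already a fixed point.
Sat(A[full U E[full U ¬grant]]) = {1, 4}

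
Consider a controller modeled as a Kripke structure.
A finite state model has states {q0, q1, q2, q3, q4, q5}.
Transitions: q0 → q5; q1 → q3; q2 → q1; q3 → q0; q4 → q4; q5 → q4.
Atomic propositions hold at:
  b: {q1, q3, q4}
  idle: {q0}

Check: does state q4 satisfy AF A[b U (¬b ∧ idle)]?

Sat(¬b) = {q0, q2, q5}
Sat(¬b ∧ idle) = {q0}
A[b U (¬b ∧ idle)]: least fixpoint, start Z0 = Sat((¬b ∧ idle)) = {q0}, add states in Sat(b) with every successor in Z. Z1 = {q0, q3}; Z2 = {q0, q1, q3}; fixed.
Sat(A[b U (¬b ∧ idle)]) = {q0, q1, q3}
AF A[b U (¬b ∧ idle)]: least fixpoint, start Z0 = {q0, q1, q3}, add states with every successor in Z. Z1 = {q0, q1, q2, q3}; fixed.
Sat(AF A[b U (¬b ∧ idle)]) = {q0, q1, q2, q3}
q4 ∉ Sat(AF A[b U (¬b ∧ idle)]) = {q0, q1, q2, q3}, so the formula does not hold at q4.

No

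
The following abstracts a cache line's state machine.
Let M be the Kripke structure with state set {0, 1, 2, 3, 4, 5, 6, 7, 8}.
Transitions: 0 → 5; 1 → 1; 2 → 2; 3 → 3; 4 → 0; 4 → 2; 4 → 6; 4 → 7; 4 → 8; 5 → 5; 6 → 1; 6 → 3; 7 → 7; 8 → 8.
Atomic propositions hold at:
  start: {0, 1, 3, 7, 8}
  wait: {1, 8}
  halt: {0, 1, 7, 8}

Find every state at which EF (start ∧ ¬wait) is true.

Sat(¬wait) = {0, 2, 3, 4, 5, 6, 7}
Sat(start ∧ ¬wait) = {0, 3, 7}
EF (start ∧ ¬wait): least fixpoint, start Z0 = {0, 3, 7}, add states with some successor in Z. Z1 = {0, 3, 4, 6, 7}; fixed.
Sat(EF (start ∧ ¬wait)) = {0, 3, 4, 6, 7}

{0, 3, 4, 6, 7}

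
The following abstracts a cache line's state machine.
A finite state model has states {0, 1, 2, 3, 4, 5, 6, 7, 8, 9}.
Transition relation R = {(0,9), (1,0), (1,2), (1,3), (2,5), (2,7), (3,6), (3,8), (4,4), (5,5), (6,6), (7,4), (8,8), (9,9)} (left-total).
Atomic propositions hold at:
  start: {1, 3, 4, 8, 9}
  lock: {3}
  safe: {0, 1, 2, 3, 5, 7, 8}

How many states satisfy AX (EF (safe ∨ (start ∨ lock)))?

8

Sat(start ∨ lock) = {1, 3, 4, 8, 9}
Sat(safe ∨ (start ∨ lock)) = {0, 1, 2, 3, 4, 5, 7, 8, 9}
EF (safe ∨ (start ∨ lock)): least fixpoint, start Z0 = {0, 1, 2, 3, 4, 5, 7, 8, 9}, add states with some successor in Z. Already a fixed point.
Sat(EF (safe ∨ (start ∨ lock))) = {0, 1, 2, 3, 4, 5, 7, 8, 9}
Sat(AX (EF (safe ∨ (start ∨ lock)))) = {s : every successor in {0, 1, 2, 3, 4, 5, 7, 8, 9}} = {0, 1, 2, 4, 5, 7, 8, 9}
|Sat(AX (EF (safe ∨ (start ∨ lock))))| = |{0, 1, 2, 4, 5, 7, 8, 9}| = 8.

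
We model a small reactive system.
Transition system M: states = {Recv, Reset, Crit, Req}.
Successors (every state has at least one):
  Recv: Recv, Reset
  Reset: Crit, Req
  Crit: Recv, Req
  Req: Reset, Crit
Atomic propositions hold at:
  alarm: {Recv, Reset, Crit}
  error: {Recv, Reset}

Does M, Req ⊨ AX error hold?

No

Sat(AX error) = {s : every successor in {Recv, Reset}} = {Recv}
Req ∉ Sat(AX error) = {Recv}, so the formula does not hold at Req.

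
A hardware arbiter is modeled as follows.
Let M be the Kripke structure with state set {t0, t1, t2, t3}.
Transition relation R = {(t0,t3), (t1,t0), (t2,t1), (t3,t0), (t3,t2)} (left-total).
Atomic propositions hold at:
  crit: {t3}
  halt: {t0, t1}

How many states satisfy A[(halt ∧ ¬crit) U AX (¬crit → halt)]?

Sat(¬crit) = {t0, t1, t2}
Sat(halt ∧ ¬crit) = {t0, t1}
Sat(¬crit → halt) = {t0, t1, t3}
Sat(AX (¬crit → halt)) = {s : every successor in {t0, t1, t3}} = {t0, t1, t2}
A[(halt ∧ ¬crit) U AX (¬crit → halt)]: least fixpoint, start Z0 = Sat(AX (¬crit → halt)) = {t0, t1, t2}, add states in Sat(halt ∧ ¬crit) with every successor in Z. Already a fixed point.
Sat(A[(halt ∧ ¬crit) U AX (¬crit → halt)]) = {t0, t1, t2}
|Sat(A[(halt ∧ ¬crit) U AX (¬crit → halt)])| = |{t0, t1, t2}| = 3.

3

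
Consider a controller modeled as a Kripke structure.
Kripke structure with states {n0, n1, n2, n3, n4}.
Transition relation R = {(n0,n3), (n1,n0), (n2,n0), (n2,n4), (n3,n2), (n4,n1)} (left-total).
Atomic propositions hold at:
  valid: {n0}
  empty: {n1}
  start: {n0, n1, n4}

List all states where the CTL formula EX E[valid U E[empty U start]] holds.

E[empty U start]: least fixpoint, start Z0 = Sat(start) = {n0, n1, n4}, add states in Sat(empty) with some successor in Z. Already a fixed point.
Sat(E[empty U start]) = {n0, n1, n4}
E[valid U E[empty U start]]: least fixpoint, start Z0 = Sat(E[empty U start]) = {n0, n1, n4}, add states in Sat(valid) with some successor in Z. Already a fixed point.
Sat(E[valid U E[empty U start]]) = {n0, n1, n4}
Sat(EX E[valid U E[empty U start]]) = {s : some successor in {n0, n1, n4}} = {n1, n2, n4}

{n1, n2, n4}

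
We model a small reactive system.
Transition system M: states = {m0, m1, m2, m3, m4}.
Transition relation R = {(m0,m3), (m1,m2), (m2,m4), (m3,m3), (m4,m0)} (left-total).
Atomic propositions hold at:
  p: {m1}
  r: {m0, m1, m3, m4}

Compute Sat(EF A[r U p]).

A[r U p]: least fixpoint, start Z0 = Sat(p) = {m1}, add states in Sat(r) with every successor in Z. Already a fixed point.
Sat(A[r U p]) = {m1}
EF A[r U p]: least fixpoint, start Z0 = {m1}, add states with some successor in Z. Already a fixed point.
Sat(EF A[r U p]) = {m1}

{m1}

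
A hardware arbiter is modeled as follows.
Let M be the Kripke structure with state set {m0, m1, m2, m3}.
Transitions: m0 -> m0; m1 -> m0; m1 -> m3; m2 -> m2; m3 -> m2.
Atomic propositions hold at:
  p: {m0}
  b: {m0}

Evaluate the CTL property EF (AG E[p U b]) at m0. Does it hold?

E[p U b]: least fixpoint, start Z0 = Sat(b) = {m0}, add states in Sat(p) with some successor in Z. Already a fixed point.
Sat(E[p U b]) = {m0}
AG E[p U b]: greatest fixpoint, start Z0 = {m0}, keep only states in Sat with every successor in Z. Already a fixed point.
Sat(AG E[p U b]) = {m0}
EF (AG E[p U b]): least fixpoint, start Z0 = {m0}, add states with some successor in Z. Z1 = {m0, m1}; fixed.
Sat(EF (AG E[p U b])) = {m0, m1}
m0 ∈ Sat(EF (AG E[p U b])) = {m0, m1}, so the formula holds at m0.

Yes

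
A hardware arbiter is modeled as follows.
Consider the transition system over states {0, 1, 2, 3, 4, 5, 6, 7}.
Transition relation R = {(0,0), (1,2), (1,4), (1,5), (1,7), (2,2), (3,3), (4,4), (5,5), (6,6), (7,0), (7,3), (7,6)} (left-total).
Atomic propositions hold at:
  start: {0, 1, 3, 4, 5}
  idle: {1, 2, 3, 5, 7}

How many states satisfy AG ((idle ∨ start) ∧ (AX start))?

4

Sat(idle ∨ start) = {0, 1, 2, 3, 4, 5, 7}
Sat(AX start) = {s : every successor in {0, 1, 3, 4, 5}} = {0, 3, 4, 5}
Sat((idle ∨ start) ∧ (AX start)) = {0, 3, 4, 5}
AG ((idle ∨ start) ∧ (AX start)): greatest fixpoint, start Z0 = {0, 3, 4, 5}, keep only states in Sat with every successor in Z. Already a fixed point.
Sat(AG ((idle ∨ start) ∧ (AX start))) = {0, 3, 4, 5}
|Sat(AG ((idle ∨ start) ∧ (AX start)))| = |{0, 3, 4, 5}| = 4.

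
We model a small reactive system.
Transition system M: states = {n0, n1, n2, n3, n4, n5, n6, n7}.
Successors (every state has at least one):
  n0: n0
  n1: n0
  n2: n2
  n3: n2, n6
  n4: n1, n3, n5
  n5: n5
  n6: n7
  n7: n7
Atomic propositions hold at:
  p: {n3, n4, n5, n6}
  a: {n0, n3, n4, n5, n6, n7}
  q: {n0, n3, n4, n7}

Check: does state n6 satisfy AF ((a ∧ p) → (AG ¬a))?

Sat(a ∧ p) = {n3, n4, n5, n6}
Sat(¬a) = {n1, n2}
AG ¬a: greatest fixpoint, start Z0 = {n1, n2}, keep only states in Sat with every successor in Z. Z1 = {n2}; fixed.
Sat(AG ¬a) = {n2}
Sat((a ∧ p) → (AG ¬a)) = {n0, n1, n2, n7}
AF ((a ∧ p) → (AG ¬a)): least fixpoint, start Z0 = {n0, n1, n2, n7}, add states with every successor in Z. Z1 = {n0, n1, n2, n6, n7}; Z2 = {n0, n1, n2, n3, n6, n7}; fixed.
Sat(AF ((a ∧ p) → (AG ¬a))) = {n0, n1, n2, n3, n6, n7}
n6 ∈ Sat(AF ((a ∧ p) → (AG ¬a))) = {n0, n1, n2, n3, n6, n7}, so the formula holds at n6.

Yes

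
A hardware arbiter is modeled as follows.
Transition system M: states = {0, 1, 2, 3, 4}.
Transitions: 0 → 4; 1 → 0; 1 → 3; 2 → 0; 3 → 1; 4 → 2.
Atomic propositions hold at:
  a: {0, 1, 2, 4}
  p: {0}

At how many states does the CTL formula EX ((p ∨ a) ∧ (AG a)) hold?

4

Sat(p ∨ a) = {0, 1, 2, 4}
AG a: greatest fixpoint, start Z0 = {0, 1, 2, 4}, keep only states in Sat with every successor in Z. Z1 = {0, 2, 4}; fixed.
Sat(AG a) = {0, 2, 4}
Sat((p ∨ a) ∧ (AG a)) = {0, 2, 4}
Sat(EX ((p ∨ a) ∧ (AG a))) = {s : some successor in {0, 2, 4}} = {0, 1, 2, 4}
|Sat(EX ((p ∨ a) ∧ (AG a)))| = |{0, 1, 2, 4}| = 4.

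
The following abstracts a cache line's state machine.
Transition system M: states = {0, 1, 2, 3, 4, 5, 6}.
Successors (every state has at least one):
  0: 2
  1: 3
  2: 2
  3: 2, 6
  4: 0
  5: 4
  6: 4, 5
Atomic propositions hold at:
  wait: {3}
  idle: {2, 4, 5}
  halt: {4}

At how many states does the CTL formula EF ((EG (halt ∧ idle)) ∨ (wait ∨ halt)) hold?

5

Sat(halt ∧ idle) = {4}
EG (halt ∧ idle): greatest fixpoint, start Z0 = {4}, keep only states in Sat with some successor in Z. Z1 = ∅; fixed.
Sat(EG (halt ∧ idle)) = ∅
Sat(wait ∨ halt) = {3, 4}
Sat((EG (halt ∧ idle)) ∨ (wait ∨ halt)) = {3, 4}
EF ((EG (halt ∧ idle)) ∨ (wait ∨ halt)): least fixpoint, start Z0 = {3, 4}, add states with some successor in Z. Z1 = {1, 3, 4, 5, 6}; fixed.
Sat(EF ((EG (halt ∧ idle)) ∨ (wait ∨ halt))) = {1, 3, 4, 5, 6}
|Sat(EF ((EG (halt ∧ idle)) ∨ (wait ∨ halt)))| = |{1, 3, 4, 5, 6}| = 5.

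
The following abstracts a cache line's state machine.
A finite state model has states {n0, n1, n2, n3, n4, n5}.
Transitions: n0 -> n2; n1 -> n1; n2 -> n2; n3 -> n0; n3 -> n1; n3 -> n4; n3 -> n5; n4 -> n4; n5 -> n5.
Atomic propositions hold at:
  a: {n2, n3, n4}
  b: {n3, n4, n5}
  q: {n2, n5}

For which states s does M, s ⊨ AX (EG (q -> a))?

{n0, n1, n2, n4}

Sat(q -> a) = {n0, n1, n2, n3, n4}
EG (q -> a): greatest fixpoint, start Z0 = {n0, n1, n2, n3, n4}, keep only states in Sat with some successor in Z. Already a fixed point.
Sat(EG (q -> a)) = {n0, n1, n2, n3, n4}
Sat(AX (EG (q -> a))) = {s : every successor in {n0, n1, n2, n3, n4}} = {n0, n1, n2, n4}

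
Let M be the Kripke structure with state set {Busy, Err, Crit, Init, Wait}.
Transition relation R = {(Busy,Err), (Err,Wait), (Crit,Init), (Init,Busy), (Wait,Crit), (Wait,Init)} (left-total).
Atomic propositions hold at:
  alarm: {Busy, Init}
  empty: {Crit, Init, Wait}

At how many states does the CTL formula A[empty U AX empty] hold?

Sat(AX empty) = {s : every successor in {Crit, Init, Wait}} = {Err, Crit, Wait}
A[empty U AX empty]: least fixpoint, start Z0 = Sat(AX empty) = {Err, Crit, Wait}, add states in Sat(empty) with every successor in Z. Already a fixed point.
Sat(A[empty U AX empty]) = {Err, Crit, Wait}
|Sat(A[empty U AX empty])| = |{Err, Crit, Wait}| = 3.

3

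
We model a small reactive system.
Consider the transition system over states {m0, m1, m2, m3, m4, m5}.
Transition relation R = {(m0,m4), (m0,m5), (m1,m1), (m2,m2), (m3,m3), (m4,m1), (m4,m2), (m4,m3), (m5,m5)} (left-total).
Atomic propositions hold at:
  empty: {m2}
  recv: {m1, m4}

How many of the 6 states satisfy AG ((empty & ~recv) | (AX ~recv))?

3

Sat(~recv) = {m0, m2, m3, m5}
Sat(empty & ~recv) = {m2}
Sat(AX ~recv) = {s : every successor in {m0, m2, m3, m5}} = {m2, m3, m5}
Sat((empty & ~recv) | (AX ~recv)) = {m2, m3, m5}
AG ((empty & ~recv) | (AX ~recv)): greatest fixpoint, start Z0 = {m2, m3, m5}, keep only states in Sat with every successor in Z. Already a fixed point.
Sat(AG ((empty & ~recv) | (AX ~recv))) = {m2, m3, m5}
|Sat(AG ((empty & ~recv) | (AX ~recv)))| = |{m2, m3, m5}| = 3.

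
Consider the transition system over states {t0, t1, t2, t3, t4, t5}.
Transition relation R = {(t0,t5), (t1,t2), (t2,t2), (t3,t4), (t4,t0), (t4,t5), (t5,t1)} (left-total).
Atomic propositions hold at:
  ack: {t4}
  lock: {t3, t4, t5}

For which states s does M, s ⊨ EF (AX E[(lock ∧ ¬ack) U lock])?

Sat(¬ack) = {t0, t1, t2, t3, t5}
Sat(lock ∧ ¬ack) = {t3, t5}
E[(lock ∧ ¬ack) U lock]: least fixpoint, start Z0 = Sat(lock) = {t3, t4, t5}, add states in Sat(lock ∧ ¬ack) with some successor in Z. Already a fixed point.
Sat(E[(lock ∧ ¬ack) U lock]) = {t3, t4, t5}
Sat(AX E[(lock ∧ ¬ack) U lock]) = {s : every successor in {t3, t4, t5}} = {t0, t3}
EF (AX E[(lock ∧ ¬ack) U lock]): least fixpoint, start Z0 = {t0, t3}, add states with some successor in Z. Z1 = {t0, t3, t4}; fixed.
Sat(EF (AX E[(lock ∧ ¬ack) U lock])) = {t0, t3, t4}

{t0, t3, t4}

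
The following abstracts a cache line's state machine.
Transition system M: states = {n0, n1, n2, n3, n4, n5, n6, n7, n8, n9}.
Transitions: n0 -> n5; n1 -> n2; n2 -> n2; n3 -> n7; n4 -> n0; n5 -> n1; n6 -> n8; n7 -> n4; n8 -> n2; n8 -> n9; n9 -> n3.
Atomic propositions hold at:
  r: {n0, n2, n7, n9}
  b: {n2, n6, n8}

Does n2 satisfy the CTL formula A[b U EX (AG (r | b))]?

Sat(r | b) = {n0, n2, n6, n7, n8, n9}
AG (r | b): greatest fixpoint, start Z0 = {n0, n2, n6, n7, n8, n9}, keep only states in Sat with every successor in Z. Z1 = {n2, n6, n8}; Z2 = {n2, n6}; Z3 = {n2}; fixed.
Sat(AG (r | b)) = {n2}
Sat(EX (AG (r | b))) = {s : some successor in {n2}} = {n1, n2, n8}
A[b U EX (AG (r | b))]: least fixpoint, start Z0 = Sat(EX (AG (r | b))) = {n1, n2, n8}, add states in Sat(b) with every successor in Z. Z1 = {n1, n2, n6, n8}; fixed.
Sat(A[b U EX (AG (r | b))]) = {n1, n2, n6, n8}
n2 ∈ Sat(A[b U EX (AG (r | b))]) = {n1, n2, n6, n8}, so the formula holds at n2.

Yes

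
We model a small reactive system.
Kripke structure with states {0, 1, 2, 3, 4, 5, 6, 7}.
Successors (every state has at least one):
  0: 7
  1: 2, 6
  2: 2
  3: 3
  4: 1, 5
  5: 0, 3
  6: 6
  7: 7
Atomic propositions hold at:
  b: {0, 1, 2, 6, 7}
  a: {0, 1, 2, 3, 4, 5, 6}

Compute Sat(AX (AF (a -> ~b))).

{0, 3, 5, 7}

Sat(~b) = {3, 4, 5}
Sat(a -> ~b) = {3, 4, 5, 7}
AF (a -> ~b): least fixpoint, start Z0 = {3, 4, 5, 7}, add states with every successor in Z. Z1 = {0, 3, 4, 5, 7}; fixed.
Sat(AF (a -> ~b)) = {0, 3, 4, 5, 7}
Sat(AX (AF (a -> ~b))) = {s : every successor in {0, 3, 4, 5, 7}} = {0, 3, 5, 7}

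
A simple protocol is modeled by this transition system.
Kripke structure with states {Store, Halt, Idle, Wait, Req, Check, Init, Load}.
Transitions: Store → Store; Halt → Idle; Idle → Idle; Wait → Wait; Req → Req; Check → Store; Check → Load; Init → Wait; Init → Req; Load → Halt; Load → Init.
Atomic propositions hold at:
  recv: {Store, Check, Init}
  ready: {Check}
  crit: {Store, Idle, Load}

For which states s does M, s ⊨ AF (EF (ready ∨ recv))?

{Store, Check, Init, Load}

Sat(ready ∨ recv) = {Store, Check, Init}
EF (ready ∨ recv): least fixpoint, start Z0 = {Store, Check, Init}, add states with some successor in Z. Z1 = {Store, Check, Init, Load}; fixed.
Sat(EF (ready ∨ recv)) = {Store, Check, Init, Load}
AF (EF (ready ∨ recv)): least fixpoint, start Z0 = {Store, Check, Init, Load}, add states with every successor in Z. Already a fixed point.
Sat(AF (EF (ready ∨ recv))) = {Store, Check, Init, Load}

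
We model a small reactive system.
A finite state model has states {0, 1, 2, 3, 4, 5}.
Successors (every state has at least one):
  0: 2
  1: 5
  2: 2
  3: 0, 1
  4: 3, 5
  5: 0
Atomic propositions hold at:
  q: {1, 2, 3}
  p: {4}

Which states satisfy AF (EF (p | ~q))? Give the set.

Sat(~q) = {0, 4, 5}
Sat(p | ~q) = {0, 4, 5}
EF (p | ~q): least fixpoint, start Z0 = {0, 4, 5}, add states with some successor in Z. Z1 = {0, 1, 3, 4, 5}; fixed.
Sat(EF (p | ~q)) = {0, 1, 3, 4, 5}
AF (EF (p | ~q)): least fixpoint, start Z0 = {0, 1, 3, 4, 5}, add states with every successor in Z. Already a fixed point.
Sat(AF (EF (p | ~q))) = {0, 1, 3, 4, 5}

{0, 1, 3, 4, 5}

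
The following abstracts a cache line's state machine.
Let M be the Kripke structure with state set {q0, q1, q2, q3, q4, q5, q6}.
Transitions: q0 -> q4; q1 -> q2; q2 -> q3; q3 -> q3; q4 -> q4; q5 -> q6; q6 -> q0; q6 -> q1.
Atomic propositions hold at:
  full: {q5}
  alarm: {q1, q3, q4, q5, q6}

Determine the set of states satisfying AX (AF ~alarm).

Sat(~alarm) = {q0, q2}
AF ~alarm: least fixpoint, start Z0 = {q0, q2}, add states with every successor in Z. Z1 = {q0, q1, q2}; Z2 = {q0, q1, q2, q6}; Z3 = {q0, q1, q2, q5, q6}; fixed.
Sat(AF ~alarm) = {q0, q1, q2, q5, q6}
Sat(AX (AF ~alarm)) = {s : every successor in {q0, q1, q2, q5, q6}} = {q1, q5, q6}

{q1, q5, q6}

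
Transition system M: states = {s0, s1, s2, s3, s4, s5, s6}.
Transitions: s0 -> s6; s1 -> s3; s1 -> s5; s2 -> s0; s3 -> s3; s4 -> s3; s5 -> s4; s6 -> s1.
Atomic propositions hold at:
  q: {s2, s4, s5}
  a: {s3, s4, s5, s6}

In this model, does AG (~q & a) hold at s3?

Yes

Sat(~q) = {s0, s1, s3, s6}
Sat(~q & a) = {s3, s6}
AG (~q & a): greatest fixpoint, start Z0 = {s3, s6}, keep only states in Sat with every successor in Z. Z1 = {s3}; fixed.
Sat(AG (~q & a)) = {s3}
s3 ∈ Sat(AG (~q & a)) = {s3}, so the formula holds at s3.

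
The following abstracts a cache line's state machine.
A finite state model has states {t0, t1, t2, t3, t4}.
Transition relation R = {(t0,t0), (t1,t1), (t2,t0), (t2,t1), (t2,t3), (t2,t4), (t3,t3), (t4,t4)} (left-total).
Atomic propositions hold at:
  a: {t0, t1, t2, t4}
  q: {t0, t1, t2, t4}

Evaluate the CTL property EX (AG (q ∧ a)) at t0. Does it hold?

Yes

Sat(q ∧ a) = {t0, t1, t2, t4}
AG (q ∧ a): greatest fixpoint, start Z0 = {t0, t1, t2, t4}, keep only states in Sat with every successor in Z. Z1 = {t0, t1, t4}; fixed.
Sat(AG (q ∧ a)) = {t0, t1, t4}
Sat(EX (AG (q ∧ a))) = {s : some successor in {t0, t1, t4}} = {t0, t1, t2, t4}
t0 ∈ Sat(EX (AG (q ∧ a))) = {t0, t1, t2, t4}, so the formula holds at t0.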